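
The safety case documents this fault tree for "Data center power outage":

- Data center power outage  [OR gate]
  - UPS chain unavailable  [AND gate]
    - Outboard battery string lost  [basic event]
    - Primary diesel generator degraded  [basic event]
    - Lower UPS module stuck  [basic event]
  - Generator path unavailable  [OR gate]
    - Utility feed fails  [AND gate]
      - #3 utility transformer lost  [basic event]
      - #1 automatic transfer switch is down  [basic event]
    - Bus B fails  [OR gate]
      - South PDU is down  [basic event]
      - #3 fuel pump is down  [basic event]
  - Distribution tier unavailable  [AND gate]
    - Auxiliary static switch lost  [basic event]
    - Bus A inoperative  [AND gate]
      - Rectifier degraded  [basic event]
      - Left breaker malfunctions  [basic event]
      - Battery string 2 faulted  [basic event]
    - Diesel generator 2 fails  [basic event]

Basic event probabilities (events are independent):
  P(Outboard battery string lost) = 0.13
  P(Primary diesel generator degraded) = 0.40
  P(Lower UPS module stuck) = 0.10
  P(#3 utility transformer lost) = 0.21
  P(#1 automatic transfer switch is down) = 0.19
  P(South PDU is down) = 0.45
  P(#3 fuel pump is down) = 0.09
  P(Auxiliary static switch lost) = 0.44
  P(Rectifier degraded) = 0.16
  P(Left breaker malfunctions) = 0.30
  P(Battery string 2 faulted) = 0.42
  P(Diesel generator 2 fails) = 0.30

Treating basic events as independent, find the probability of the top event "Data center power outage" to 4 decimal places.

P(UPS chain unavailable) [AND] = 0.13 × 0.40 × 0.10 = 0.005200
P(Utility feed fails) [AND] = 0.21 × 0.19 = 0.039900
P(Bus B fails) [OR] = 1 − (1−0.45) × (1−0.09) = 0.499500
P(Generator path unavailable) [OR] = 1 − (1−0.039900) × (1−0.499500) = 0.519470
P(Bus A inoperative) [AND] = 0.16 × 0.30 × 0.42 = 0.020160
P(Distribution tier unavailable) [AND] = 0.44 × 0.020160 × 0.30 = 0.002661
P(Data center power outage) [OR] = 1 − (1−0.005200) × (1−0.519470) × (1−0.002661) = 0.523241
Rounded to 4 decimal places: P(Data center power outage) ≈ 0.5232.

0.5232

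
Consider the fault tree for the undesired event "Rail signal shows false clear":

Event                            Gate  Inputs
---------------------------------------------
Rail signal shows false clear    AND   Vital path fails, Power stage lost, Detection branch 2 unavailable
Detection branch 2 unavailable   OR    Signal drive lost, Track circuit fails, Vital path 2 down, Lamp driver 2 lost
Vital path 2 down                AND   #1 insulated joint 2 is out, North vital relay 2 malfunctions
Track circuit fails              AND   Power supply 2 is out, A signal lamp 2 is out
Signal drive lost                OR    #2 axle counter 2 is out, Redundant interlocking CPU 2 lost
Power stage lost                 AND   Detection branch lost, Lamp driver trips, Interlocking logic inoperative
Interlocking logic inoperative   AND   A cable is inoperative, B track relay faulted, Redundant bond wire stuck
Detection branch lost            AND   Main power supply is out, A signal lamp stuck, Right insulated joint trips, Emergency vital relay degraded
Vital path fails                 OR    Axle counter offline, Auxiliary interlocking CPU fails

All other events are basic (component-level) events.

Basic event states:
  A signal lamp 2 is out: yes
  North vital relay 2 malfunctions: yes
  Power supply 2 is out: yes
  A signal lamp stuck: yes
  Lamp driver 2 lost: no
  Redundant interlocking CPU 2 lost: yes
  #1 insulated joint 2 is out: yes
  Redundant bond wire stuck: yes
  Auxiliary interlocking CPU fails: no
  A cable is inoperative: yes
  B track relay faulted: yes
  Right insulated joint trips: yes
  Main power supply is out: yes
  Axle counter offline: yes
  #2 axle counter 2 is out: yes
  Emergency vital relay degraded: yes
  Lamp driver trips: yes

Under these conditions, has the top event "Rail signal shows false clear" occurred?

Vital path fails [OR]: Axle counter offline=occurs, Auxiliary interlocking CPU fails=not → at least one input occurs → occurs.
Detection branch lost [AND]: Main power supply is out=occurs, A signal lamp stuck=occurs, Right insulated joint trips=occurs, Emergency vital relay degraded=occurs → all inputs occur → occurs.
Interlocking logic inoperative [AND]: A cable is inoperative=occurs, B track relay faulted=occurs, Redundant bond wire stuck=occurs → all inputs occur → occurs.
Power stage lost [AND]: Detection branch lost=occurs, Lamp driver trips=occurs, Interlocking logic inoperative=occurs → all inputs occur → occurs.
Signal drive lost [OR]: #2 axle counter 2 is out=occurs, Redundant interlocking CPU 2 lost=occurs → at least one input occurs → occurs.
Track circuit fails [AND]: Power supply 2 is out=occurs, A signal lamp 2 is out=occurs → all inputs occur → occurs.
Vital path 2 down [AND]: #1 insulated joint 2 is out=occurs, North vital relay 2 malfunctions=occurs → all inputs occur → occurs.
Detection branch 2 unavailable [OR]: Signal drive lost=occurs, Track circuit fails=occurs, Vital path 2 down=occurs, Lamp driver 2 lost=not → at least one input occurs → occurs.
Rail signal shows false clear [AND]: Vital path fails=occurs, Power stage lost=occurs, Detection branch 2 unavailable=occurs → all inputs occur → occurs.

Yes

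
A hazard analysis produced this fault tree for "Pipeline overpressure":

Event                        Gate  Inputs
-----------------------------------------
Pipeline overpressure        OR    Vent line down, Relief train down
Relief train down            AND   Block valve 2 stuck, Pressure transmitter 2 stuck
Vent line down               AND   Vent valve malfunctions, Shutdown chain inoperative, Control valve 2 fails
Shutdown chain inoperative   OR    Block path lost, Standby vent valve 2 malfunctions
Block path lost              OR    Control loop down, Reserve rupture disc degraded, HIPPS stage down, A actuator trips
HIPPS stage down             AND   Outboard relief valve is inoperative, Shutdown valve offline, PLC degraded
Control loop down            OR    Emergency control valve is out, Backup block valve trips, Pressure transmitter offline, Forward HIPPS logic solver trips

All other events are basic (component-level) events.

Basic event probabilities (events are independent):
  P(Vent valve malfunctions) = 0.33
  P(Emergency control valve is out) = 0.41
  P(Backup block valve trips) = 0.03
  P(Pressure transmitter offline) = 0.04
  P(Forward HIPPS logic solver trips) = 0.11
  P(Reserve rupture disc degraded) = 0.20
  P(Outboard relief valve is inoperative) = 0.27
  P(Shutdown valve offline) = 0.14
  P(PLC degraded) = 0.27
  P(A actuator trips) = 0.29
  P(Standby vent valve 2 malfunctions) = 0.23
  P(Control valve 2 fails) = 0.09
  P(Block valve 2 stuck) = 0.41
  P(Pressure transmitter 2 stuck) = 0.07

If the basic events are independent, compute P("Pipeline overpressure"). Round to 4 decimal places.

P(Control loop down) [OR] = 1 − (1−0.41) × (1−0.03) × (1−0.04) × (1−0.11) = 0.511027
P(HIPPS stage down) [AND] = 0.27 × 0.14 × 0.27 = 0.010206
P(Block path lost) [OR] = 1 − (1−0.511027) × (1−0.20) × (1−0.010206) × (1−0.29) = 0.725098
P(Shutdown chain inoperative) [OR] = 1 − (1−0.725098) × (1−0.23) = 0.788325
P(Vent line down) [AND] = 0.33 × 0.788325 × 0.09 = 0.023413
P(Relief train down) [AND] = 0.41 × 0.07 = 0.028700
P(Pipeline overpressure) [OR] = 1 − (1−0.023413) × (1−0.028700) = 0.051441
Rounded to 4 decimal places: P(Pipeline overpressure) ≈ 0.0514.

0.0514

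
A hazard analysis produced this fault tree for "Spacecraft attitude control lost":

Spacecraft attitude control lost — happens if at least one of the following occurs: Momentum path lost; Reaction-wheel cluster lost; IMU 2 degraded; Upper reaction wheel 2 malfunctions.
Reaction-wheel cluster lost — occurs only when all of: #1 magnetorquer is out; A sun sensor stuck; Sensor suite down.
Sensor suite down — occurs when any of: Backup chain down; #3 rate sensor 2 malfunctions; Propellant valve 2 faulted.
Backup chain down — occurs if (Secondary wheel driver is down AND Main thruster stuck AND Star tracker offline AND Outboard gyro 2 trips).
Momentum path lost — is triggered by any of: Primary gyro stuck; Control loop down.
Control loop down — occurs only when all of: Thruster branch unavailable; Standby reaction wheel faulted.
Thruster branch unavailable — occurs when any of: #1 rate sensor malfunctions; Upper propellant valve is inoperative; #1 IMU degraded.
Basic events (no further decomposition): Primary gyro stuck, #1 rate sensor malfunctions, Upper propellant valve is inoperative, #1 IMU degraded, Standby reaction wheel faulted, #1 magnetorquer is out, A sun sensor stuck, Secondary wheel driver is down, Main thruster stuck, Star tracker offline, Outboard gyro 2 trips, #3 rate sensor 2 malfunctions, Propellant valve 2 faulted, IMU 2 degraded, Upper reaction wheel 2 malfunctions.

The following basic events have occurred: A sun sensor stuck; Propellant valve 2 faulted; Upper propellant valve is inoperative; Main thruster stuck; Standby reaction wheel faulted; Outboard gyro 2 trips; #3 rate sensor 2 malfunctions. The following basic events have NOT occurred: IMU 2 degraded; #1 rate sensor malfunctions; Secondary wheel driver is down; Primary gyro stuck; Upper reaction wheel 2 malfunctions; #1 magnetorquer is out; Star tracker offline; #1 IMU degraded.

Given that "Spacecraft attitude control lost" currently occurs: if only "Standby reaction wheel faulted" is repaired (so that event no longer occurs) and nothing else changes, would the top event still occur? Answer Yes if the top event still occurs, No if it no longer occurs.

Counterfactual: set "Standby reaction wheel faulted" to not occurred.
Thruster branch unavailable [OR]: #1 rate sensor malfunctions=not, Upper propellant valve is inoperative=occurs, #1 IMU degraded=not → at least one input occurs → occurs.
Control loop down [AND]: Thruster branch unavailable=occurs, Standby reaction wheel faulted=not → not all inputs occur → does not occur.
Momentum path lost [OR]: Primary gyro stuck=not, Control loop down=not → no input occurs → does not occur.
Backup chain down [AND]: Secondary wheel driver is down=not, Main thruster stuck=occurs, Star tracker offline=not, Outboard gyro 2 trips=occurs → not all inputs occur → does not occur.
Sensor suite down [OR]: Backup chain down=not, #3 rate sensor 2 malfunctions=occurs, Propellant valve 2 faulted=occurs → at least one input occurs → occurs.
Reaction-wheel cluster lost [AND]: #1 magnetorquer is out=not, A sun sensor stuck=occurs, Sensor suite down=occurs → not all inputs occur → does not occur.
Spacecraft attitude control lost [OR]: Momentum path lost=not, Reaction-wheel cluster lost=not, IMU 2 degraded=not, Upper reaction wheel 2 malfunctions=not → no input occurs → does not occur.

No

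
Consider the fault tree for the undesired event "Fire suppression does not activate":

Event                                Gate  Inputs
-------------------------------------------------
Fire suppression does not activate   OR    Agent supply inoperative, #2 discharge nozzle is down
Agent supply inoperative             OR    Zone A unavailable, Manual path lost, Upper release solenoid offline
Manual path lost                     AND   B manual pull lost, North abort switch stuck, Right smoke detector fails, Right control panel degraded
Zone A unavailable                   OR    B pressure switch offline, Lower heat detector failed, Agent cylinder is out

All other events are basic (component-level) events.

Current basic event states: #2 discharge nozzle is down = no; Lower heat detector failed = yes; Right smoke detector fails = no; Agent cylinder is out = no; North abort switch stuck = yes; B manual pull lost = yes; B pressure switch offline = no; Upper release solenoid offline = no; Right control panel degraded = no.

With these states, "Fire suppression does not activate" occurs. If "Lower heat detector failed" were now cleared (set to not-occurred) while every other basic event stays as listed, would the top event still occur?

Counterfactual: set "Lower heat detector failed" to not occurred.
Zone A unavailable [OR]: B pressure switch offline=not, Lower heat detector failed=not, Agent cylinder is out=not → no input occurs → does not occur.
Manual path lost [AND]: B manual pull lost=occurs, North abort switch stuck=occurs, Right smoke detector fails=not, Right control panel degraded=not → not all inputs occur → does not occur.
Agent supply inoperative [OR]: Zone A unavailable=not, Manual path lost=not, Upper release solenoid offline=not → no input occurs → does not occur.
Fire suppression does not activate [OR]: Agent supply inoperative=not, #2 discharge nozzle is down=not → no input occurs → does not occur.

No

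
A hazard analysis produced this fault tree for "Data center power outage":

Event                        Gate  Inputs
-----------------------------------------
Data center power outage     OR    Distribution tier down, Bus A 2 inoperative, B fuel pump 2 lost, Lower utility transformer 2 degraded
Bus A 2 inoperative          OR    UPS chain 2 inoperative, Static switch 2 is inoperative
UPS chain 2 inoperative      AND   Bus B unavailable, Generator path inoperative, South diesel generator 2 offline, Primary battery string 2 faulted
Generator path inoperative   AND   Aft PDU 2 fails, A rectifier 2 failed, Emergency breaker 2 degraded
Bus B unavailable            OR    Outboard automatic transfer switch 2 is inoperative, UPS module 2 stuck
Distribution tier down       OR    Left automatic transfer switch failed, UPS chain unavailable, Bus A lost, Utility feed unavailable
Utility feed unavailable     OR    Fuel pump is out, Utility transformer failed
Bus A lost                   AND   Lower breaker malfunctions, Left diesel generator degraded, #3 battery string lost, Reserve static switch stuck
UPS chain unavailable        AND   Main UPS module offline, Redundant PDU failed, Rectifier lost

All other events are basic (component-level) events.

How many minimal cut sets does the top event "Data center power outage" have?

UPS chain unavailable [AND]: one cut set from each child combined → 1 × 1 × 1 = 1 cut set(s).
Bus A lost [AND]: one cut set from each child combined → 1 × 1 × 1 × 1 = 1 cut set(s).
Utility feed unavailable [OR]: union of children's cut sets → 2 cut set(s).
Distribution tier down [OR]: union of children's cut sets → 5 cut set(s).
Bus B unavailable [OR]: union of children's cut sets → 2 cut set(s).
Generator path inoperative [AND]: one cut set from each child combined → 1 × 1 × 1 = 1 cut set(s).
UPS chain 2 inoperative [AND]: one cut set from each child combined → 2 × 1 × 1 × 1 = 2 cut set(s).
Bus A 2 inoperative [OR]: union of children's cut sets → 3 cut set(s).
Data center power outage [OR]: union of children's cut sets → 10 cut set(s).
Minimal cut sets: {Left automatic transfer switch failed}; {Main UPS module offline, Rectifier lost, Redundant PDU failed}; {#3 battery string lost, Left diesel generator degraded, Lower breaker malfunctions, Reserve static switch stuck}; {Fuel pump is out}; {Utility transformer failed}; {A rectifier 2 failed, Aft PDU 2 fails, Emergency breaker 2 degraded, Outboard automatic transfer switch 2 is inoperative, Primary battery string 2 faulted, South diesel generator 2 offline}; {A rectifier 2 failed, Aft PDU 2 fails, Emergency breaker 2 degraded, Primary battery string 2 faulted, South diesel generator 2 offline, UPS module 2 stuck}; {Static switch 2 is inoperative}; {B fuel pump 2 lost}; {Lower utility transformer 2 degraded}.

10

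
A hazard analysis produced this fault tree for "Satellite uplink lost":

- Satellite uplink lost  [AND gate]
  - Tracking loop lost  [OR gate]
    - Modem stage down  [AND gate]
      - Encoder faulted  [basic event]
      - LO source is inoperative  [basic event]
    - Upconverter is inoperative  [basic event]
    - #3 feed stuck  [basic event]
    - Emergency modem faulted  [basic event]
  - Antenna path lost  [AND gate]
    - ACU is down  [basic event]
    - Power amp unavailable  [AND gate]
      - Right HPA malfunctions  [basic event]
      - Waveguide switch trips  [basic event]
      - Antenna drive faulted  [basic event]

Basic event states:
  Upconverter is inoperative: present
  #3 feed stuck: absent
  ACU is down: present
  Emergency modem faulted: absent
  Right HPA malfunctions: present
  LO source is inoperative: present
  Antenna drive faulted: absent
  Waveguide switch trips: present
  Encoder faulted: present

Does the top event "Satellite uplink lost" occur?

No

Modem stage down [AND]: Encoder faulted=occurs, LO source is inoperative=occurs → all inputs occur → occurs.
Tracking loop lost [OR]: Modem stage down=occurs, Upconverter is inoperative=occurs, #3 feed stuck=not, Emergency modem faulted=not → at least one input occurs → occurs.
Power amp unavailable [AND]: Right HPA malfunctions=occurs, Waveguide switch trips=occurs, Antenna drive faulted=not → not all inputs occur → does not occur.
Antenna path lost [AND]: ACU is down=occurs, Power amp unavailable=not → not all inputs occur → does not occur.
Satellite uplink lost [AND]: Tracking loop lost=occurs, Antenna path lost=not → not all inputs occur → does not occur.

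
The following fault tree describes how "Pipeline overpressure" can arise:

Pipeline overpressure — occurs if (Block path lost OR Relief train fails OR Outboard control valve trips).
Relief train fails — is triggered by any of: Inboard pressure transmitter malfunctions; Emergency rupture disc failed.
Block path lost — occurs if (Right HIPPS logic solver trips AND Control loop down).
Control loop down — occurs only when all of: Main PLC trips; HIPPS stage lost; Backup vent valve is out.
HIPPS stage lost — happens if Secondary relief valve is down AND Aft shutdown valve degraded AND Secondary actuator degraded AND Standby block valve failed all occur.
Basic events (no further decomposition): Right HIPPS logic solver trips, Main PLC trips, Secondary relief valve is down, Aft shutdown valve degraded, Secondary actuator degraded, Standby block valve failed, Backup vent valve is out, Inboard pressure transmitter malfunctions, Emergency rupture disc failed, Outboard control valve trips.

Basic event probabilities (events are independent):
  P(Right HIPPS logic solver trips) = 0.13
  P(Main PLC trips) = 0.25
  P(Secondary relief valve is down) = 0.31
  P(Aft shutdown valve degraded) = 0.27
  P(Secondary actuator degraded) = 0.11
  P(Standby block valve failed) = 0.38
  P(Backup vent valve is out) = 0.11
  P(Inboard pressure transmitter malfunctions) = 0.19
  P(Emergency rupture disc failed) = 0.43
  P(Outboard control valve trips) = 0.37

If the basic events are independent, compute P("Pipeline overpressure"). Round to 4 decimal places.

P(HIPPS stage lost) [AND] = 0.31 × 0.27 × 0.11 × 0.38 = 0.003499
P(Control loop down) [AND] = 0.25 × 0.003499 × 0.11 = 0.000096
P(Block path lost) [AND] = 0.13 × 0.000096 = 0.000012
P(Relief train fails) [OR] = 1 − (1−0.19) × (1−0.43) = 0.538300
P(Pipeline overpressure) [OR] = 1 − (1−0.000012) × (1−0.538300) × (1−0.37) = 0.709132
Rounded to 4 decimal places: P(Pipeline overpressure) ≈ 0.7091.

0.7091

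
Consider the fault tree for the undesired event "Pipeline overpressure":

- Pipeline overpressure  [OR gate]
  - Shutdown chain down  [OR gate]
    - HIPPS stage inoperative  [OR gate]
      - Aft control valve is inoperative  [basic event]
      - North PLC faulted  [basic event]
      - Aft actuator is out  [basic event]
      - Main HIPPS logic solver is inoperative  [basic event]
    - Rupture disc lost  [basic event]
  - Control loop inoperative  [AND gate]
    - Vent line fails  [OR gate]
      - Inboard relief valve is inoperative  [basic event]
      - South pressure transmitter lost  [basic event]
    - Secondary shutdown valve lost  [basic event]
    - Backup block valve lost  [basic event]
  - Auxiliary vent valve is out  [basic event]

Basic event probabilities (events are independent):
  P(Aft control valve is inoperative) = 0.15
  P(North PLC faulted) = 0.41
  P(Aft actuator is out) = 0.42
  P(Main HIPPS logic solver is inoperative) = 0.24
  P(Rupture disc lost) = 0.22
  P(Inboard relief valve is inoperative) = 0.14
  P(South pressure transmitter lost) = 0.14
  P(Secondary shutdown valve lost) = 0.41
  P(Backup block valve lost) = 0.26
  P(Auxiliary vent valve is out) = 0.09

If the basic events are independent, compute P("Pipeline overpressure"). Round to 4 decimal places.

P(HIPPS stage inoperative) [OR] = 1 − (1−0.15) × (1−0.41) × (1−0.42) × (1−0.24) = 0.778939
P(Shutdown chain down) [OR] = 1 − (1−0.778939) × (1−0.22) = 0.827572
P(Vent line fails) [OR] = 1 − (1−0.14) × (1−0.14) = 0.260400
P(Control loop inoperative) [AND] = 0.260400 × 0.41 × 0.26 = 0.027759
P(Pipeline overpressure) [OR] = 1 − (1−0.827572) × (1−0.027759) × (1−0.09) = 0.847446
Rounded to 4 decimal places: P(Pipeline overpressure) ≈ 0.8474.

0.8474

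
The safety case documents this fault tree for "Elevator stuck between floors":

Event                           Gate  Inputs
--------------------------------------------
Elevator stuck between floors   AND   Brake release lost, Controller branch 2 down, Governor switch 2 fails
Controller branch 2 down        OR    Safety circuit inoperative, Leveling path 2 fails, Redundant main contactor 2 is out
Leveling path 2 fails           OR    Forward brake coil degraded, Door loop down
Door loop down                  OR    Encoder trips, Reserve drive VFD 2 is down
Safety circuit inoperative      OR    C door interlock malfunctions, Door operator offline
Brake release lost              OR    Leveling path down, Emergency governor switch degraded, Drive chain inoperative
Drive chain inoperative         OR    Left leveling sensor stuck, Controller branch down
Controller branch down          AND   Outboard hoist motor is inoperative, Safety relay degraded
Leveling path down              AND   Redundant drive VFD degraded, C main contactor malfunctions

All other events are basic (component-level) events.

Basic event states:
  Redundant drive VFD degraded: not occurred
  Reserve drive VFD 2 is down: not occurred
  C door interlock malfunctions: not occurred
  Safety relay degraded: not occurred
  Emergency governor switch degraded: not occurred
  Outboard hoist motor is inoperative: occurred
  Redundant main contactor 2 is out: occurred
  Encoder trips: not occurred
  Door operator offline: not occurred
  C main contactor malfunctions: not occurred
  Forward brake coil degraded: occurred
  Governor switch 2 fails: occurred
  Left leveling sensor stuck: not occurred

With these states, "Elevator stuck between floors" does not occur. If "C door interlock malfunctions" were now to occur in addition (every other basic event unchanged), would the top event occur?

No

Counterfactual: set "C door interlock malfunctions" to occurred.
Leveling path down [AND]: Redundant drive VFD degraded=not, C main contactor malfunctions=not → not all inputs occur → does not occur.
Controller branch down [AND]: Outboard hoist motor is inoperative=occurs, Safety relay degraded=not → not all inputs occur → does not occur.
Drive chain inoperative [OR]: Left leveling sensor stuck=not, Controller branch down=not → no input occurs → does not occur.
Brake release lost [OR]: Leveling path down=not, Emergency governor switch degraded=not, Drive chain inoperative=not → no input occurs → does not occur.
Safety circuit inoperative [OR]: C door interlock malfunctions=occurs, Door operator offline=not → at least one input occurs → occurs.
Door loop down [OR]: Encoder trips=not, Reserve drive VFD 2 is down=not → no input occurs → does not occur.
Leveling path 2 fails [OR]: Forward brake coil degraded=occurs, Door loop down=not → at least one input occurs → occurs.
Controller branch 2 down [OR]: Safety circuit inoperative=occurs, Leveling path 2 fails=occurs, Redundant main contactor 2 is out=occurs → at least one input occurs → occurs.
Elevator stuck between floors [AND]: Brake release lost=not, Controller branch 2 down=occurs, Governor switch 2 fails=occurs → not all inputs occur → does not occur.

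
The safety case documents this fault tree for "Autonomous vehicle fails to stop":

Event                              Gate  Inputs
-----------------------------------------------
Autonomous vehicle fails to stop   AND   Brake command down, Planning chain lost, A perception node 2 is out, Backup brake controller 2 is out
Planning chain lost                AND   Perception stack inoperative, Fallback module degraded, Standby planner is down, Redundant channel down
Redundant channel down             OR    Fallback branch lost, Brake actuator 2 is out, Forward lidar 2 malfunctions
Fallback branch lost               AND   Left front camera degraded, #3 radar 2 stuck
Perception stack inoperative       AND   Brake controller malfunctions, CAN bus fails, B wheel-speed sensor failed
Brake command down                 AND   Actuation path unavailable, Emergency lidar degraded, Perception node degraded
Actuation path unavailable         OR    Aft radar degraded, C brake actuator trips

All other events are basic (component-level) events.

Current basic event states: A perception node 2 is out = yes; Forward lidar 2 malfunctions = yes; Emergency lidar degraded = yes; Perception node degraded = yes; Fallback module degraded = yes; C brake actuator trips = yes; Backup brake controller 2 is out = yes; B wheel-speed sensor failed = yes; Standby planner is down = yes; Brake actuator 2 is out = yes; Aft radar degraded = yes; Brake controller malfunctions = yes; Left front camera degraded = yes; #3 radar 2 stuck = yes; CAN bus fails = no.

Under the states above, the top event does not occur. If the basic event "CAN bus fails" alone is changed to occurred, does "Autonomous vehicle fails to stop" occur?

Yes

Counterfactual: set "CAN bus fails" to occurred.
Actuation path unavailable [OR]: Aft radar degraded=occurs, C brake actuator trips=occurs → at least one input occurs → occurs.
Brake command down [AND]: Actuation path unavailable=occurs, Emergency lidar degraded=occurs, Perception node degraded=occurs → all inputs occur → occurs.
Perception stack inoperative [AND]: Brake controller malfunctions=occurs, CAN bus fails=occurs, B wheel-speed sensor failed=occurs → all inputs occur → occurs.
Fallback branch lost [AND]: Left front camera degraded=occurs, #3 radar 2 stuck=occurs → all inputs occur → occurs.
Redundant channel down [OR]: Fallback branch lost=occurs, Brake actuator 2 is out=occurs, Forward lidar 2 malfunctions=occurs → at least one input occurs → occurs.
Planning chain lost [AND]: Perception stack inoperative=occurs, Fallback module degraded=occurs, Standby planner is down=occurs, Redundant channel down=occurs → all inputs occur → occurs.
Autonomous vehicle fails to stop [AND]: Brake command down=occurs, Planning chain lost=occurs, A perception node 2 is out=occurs, Backup brake controller 2 is out=occurs → all inputs occur → occurs.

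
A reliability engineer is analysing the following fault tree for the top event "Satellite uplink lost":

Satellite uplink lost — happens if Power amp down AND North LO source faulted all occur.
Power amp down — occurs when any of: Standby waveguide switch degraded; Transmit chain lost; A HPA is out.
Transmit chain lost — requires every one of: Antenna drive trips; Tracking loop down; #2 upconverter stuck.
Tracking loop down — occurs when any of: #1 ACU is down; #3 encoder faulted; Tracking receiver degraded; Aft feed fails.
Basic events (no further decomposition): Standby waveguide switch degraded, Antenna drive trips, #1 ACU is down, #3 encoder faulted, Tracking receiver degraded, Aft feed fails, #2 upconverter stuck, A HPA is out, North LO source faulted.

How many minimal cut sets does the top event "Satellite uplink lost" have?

6

Tracking loop down [OR]: union of children's cut sets → 4 cut set(s).
Transmit chain lost [AND]: one cut set from each child combined → 1 × 4 × 1 = 4 cut set(s).
Power amp down [OR]: union of children's cut sets → 6 cut set(s).
Satellite uplink lost [AND]: one cut set from each child combined → 6 × 1 = 6 cut set(s).
Minimal cut sets: {North LO source faulted, Standby waveguide switch degraded}; {#1 ACU is down, #2 upconverter stuck, Antenna drive trips, North LO source faulted}; {#2 upconverter stuck, #3 encoder faulted, Antenna drive trips, North LO source faulted}; {#2 upconverter stuck, Antenna drive trips, North LO source faulted, Tracking receiver degraded}; {#2 upconverter stuck, Aft feed fails, Antenna drive trips, North LO source faulted}; {A HPA is out, North LO source faulted}.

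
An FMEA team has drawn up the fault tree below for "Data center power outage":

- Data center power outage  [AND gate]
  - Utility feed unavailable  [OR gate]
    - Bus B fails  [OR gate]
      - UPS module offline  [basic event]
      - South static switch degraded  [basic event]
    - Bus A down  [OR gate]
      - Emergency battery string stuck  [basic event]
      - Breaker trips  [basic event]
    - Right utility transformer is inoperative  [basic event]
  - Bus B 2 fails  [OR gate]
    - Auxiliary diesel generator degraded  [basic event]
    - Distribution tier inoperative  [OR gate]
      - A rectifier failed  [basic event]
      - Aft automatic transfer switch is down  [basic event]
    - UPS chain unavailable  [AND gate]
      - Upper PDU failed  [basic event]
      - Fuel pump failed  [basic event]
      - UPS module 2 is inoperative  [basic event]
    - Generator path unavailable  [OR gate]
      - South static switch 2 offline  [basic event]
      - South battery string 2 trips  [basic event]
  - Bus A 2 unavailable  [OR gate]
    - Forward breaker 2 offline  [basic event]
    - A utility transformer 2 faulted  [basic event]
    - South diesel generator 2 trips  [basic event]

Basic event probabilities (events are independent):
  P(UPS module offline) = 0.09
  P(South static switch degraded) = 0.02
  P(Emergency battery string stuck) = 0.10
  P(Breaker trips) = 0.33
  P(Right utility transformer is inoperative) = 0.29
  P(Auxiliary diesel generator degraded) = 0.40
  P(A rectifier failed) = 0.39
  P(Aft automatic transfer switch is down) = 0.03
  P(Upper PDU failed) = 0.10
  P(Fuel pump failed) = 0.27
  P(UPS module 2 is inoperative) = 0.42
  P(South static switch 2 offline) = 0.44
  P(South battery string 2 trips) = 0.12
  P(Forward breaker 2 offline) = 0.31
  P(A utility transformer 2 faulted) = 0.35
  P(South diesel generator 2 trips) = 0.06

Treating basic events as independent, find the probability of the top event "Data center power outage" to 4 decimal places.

0.2957

P(Bus B fails) [OR] = 1 − (1−0.09) × (1−0.02) = 0.108200
P(Bus A down) [OR] = 1 − (1−0.10) × (1−0.33) = 0.397000
P(Utility feed unavailable) [OR] = 1 − (1−0.108200) × (1−0.397000) × (1−0.29) = 0.618194
P(Distribution tier inoperative) [OR] = 1 − (1−0.39) × (1−0.03) = 0.408300
P(UPS chain unavailable) [AND] = 0.10 × 0.27 × 0.42 = 0.011340
P(Generator path unavailable) [OR] = 1 − (1−0.44) × (1−0.12) = 0.507200
P(Bus B 2 fails) [OR] = 1 − (1−0.40) × (1−0.408300) × (1−0.011340) × (1−0.507200) = 0.827030
P(Bus A 2 unavailable) [OR] = 1 − (1−0.31) × (1−0.35) × (1−0.06) = 0.578410
P(Data center power outage) [AND] = 0.618194 × 0.827030 × 0.578410 = 0.295721
Rounded to 4 decimal places: P(Data center power outage) ≈ 0.2957.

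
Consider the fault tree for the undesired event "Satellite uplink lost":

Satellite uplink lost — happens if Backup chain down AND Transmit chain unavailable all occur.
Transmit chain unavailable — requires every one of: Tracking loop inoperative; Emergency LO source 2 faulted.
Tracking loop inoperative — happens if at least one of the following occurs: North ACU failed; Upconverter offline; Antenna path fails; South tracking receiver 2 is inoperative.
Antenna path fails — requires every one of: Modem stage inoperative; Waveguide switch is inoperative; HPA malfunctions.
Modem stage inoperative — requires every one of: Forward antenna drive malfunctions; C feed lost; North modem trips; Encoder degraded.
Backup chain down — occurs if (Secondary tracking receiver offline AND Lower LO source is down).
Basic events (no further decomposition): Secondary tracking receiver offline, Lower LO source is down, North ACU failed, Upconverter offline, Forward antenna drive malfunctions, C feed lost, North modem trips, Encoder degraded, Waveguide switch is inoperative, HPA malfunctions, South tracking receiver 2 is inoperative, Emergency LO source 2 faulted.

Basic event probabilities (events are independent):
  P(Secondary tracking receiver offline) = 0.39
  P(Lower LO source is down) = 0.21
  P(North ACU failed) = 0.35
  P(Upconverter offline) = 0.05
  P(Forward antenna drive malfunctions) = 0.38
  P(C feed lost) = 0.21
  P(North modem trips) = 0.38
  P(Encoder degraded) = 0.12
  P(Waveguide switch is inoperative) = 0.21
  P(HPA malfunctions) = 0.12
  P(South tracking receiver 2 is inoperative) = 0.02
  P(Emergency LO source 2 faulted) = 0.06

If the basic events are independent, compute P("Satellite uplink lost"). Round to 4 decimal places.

0.0019

P(Backup chain down) [AND] = 0.39 × 0.21 = 0.081900
P(Modem stage inoperative) [AND] = 0.38 × 0.21 × 0.38 × 0.12 = 0.003639
P(Antenna path fails) [AND] = 0.003639 × 0.21 × 0.12 = 0.000092
P(Tracking loop inoperative) [OR] = 1 − (1−0.35) × (1−0.05) × (1−0.000092) × (1−0.02) = 0.394906
P(Transmit chain unavailable) [AND] = 0.394906 × 0.06 = 0.023694
P(Satellite uplink lost) [AND] = 0.081900 × 0.023694 = 0.001941
Rounded to 4 decimal places: P(Satellite uplink lost) ≈ 0.0019.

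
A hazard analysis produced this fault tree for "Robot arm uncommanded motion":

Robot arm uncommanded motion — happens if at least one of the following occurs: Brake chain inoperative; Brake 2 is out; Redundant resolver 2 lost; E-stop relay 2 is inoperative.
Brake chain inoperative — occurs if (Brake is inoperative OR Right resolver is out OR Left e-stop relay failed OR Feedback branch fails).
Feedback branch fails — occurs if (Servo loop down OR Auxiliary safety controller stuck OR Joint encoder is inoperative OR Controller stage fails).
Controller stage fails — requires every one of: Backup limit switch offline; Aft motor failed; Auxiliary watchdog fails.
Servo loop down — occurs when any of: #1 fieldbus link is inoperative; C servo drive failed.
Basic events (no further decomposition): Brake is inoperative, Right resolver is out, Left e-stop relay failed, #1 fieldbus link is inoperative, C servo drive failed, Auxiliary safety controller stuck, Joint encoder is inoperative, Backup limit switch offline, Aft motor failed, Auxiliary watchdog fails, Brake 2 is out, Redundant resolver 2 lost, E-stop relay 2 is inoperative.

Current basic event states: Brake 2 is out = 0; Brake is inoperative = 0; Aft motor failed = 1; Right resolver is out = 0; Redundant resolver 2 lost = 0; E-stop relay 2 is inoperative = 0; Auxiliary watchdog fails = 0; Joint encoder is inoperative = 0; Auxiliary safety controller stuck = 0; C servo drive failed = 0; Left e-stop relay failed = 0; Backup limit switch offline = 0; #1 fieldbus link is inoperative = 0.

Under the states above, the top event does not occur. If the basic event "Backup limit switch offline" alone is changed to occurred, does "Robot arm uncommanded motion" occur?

Counterfactual: set "Backup limit switch offline" to occurred.
Servo loop down [OR]: #1 fieldbus link is inoperative=not, C servo drive failed=not → no input occurs → does not occur.
Controller stage fails [AND]: Backup limit switch offline=occurs, Aft motor failed=occurs, Auxiliary watchdog fails=not → not all inputs occur → does not occur.
Feedback branch fails [OR]: Servo loop down=not, Auxiliary safety controller stuck=not, Joint encoder is inoperative=not, Controller stage fails=not → no input occurs → does not occur.
Brake chain inoperative [OR]: Brake is inoperative=not, Right resolver is out=not, Left e-stop relay failed=not, Feedback branch fails=not → no input occurs → does not occur.
Robot arm uncommanded motion [OR]: Brake chain inoperative=not, Brake 2 is out=not, Redundant resolver 2 lost=not, E-stop relay 2 is inoperative=not → no input occurs → does not occur.

No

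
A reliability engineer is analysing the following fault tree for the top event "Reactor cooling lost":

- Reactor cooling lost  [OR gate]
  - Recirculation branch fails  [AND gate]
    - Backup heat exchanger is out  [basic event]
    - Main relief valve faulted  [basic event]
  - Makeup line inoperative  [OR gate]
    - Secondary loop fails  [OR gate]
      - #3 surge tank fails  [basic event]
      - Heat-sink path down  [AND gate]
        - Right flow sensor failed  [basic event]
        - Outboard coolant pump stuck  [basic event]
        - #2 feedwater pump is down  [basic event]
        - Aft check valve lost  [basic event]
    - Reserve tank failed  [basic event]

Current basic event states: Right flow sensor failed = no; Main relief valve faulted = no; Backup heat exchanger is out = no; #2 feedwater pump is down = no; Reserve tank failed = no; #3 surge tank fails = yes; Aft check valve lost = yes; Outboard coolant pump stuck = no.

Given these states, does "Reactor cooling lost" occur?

Yes

Recirculation branch fails [AND]: Backup heat exchanger is out=not, Main relief valve faulted=not → not all inputs occur → does not occur.
Heat-sink path down [AND]: Right flow sensor failed=not, Outboard coolant pump stuck=not, #2 feedwater pump is down=not, Aft check valve lost=occurs → not all inputs occur → does not occur.
Secondary loop fails [OR]: #3 surge tank fails=occurs, Heat-sink path down=not → at least one input occurs → occurs.
Makeup line inoperative [OR]: Secondary loop fails=occurs, Reserve tank failed=not → at least one input occurs → occurs.
Reactor cooling lost [OR]: Recirculation branch fails=not, Makeup line inoperative=occurs → at least one input occurs → occurs.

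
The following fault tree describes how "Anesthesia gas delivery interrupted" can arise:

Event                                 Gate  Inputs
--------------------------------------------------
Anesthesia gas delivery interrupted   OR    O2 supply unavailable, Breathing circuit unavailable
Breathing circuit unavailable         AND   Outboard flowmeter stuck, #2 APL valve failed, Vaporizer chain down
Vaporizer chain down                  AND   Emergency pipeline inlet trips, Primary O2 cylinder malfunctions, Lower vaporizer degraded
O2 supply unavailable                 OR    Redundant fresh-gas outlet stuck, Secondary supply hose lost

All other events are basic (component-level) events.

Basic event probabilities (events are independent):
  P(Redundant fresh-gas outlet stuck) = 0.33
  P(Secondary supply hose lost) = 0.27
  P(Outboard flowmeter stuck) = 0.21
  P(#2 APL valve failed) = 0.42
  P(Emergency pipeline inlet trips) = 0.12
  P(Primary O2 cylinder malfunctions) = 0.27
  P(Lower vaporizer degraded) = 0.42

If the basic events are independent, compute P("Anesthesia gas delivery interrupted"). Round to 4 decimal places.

0.5115

P(O2 supply unavailable) [OR] = 1 − (1−0.33) × (1−0.27) = 0.510900
P(Vaporizer chain down) [AND] = 0.12 × 0.27 × 0.42 = 0.013608
P(Breathing circuit unavailable) [AND] = 0.21 × 0.42 × 0.013608 = 0.001200
P(Anesthesia gas delivery interrupted) [OR] = 1 − (1−0.510900) × (1−0.001200) = 0.511487
Rounded to 4 decimal places: P(Anesthesia gas delivery interrupted) ≈ 0.5115.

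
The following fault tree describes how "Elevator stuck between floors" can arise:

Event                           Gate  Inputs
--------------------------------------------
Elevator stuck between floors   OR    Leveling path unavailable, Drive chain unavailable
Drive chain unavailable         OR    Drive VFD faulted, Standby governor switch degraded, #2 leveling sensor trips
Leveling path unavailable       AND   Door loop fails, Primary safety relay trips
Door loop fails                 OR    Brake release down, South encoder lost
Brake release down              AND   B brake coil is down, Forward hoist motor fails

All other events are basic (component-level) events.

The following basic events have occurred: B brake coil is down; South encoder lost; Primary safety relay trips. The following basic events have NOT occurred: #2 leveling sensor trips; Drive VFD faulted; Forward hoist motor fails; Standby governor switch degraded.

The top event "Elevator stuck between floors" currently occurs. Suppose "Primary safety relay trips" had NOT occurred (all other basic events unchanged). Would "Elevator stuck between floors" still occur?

No

Counterfactual: set "Primary safety relay trips" to not occurred.
Brake release down [AND]: B brake coil is down=occurs, Forward hoist motor fails=not → not all inputs occur → does not occur.
Door loop fails [OR]: Brake release down=not, South encoder lost=occurs → at least one input occurs → occurs.
Leveling path unavailable [AND]: Door loop fails=occurs, Primary safety relay trips=not → not all inputs occur → does not occur.
Drive chain unavailable [OR]: Drive VFD faulted=not, Standby governor switch degraded=not, #2 leveling sensor trips=not → no input occurs → does not occur.
Elevator stuck between floors [OR]: Leveling path unavailable=not, Drive chain unavailable=not → no input occurs → does not occur.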